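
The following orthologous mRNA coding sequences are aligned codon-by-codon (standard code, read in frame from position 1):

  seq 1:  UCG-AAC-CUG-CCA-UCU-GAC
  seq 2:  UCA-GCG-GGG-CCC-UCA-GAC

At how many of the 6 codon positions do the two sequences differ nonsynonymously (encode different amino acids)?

2

Codon 1: UCG Ser / UCA Ser — synonymous.
Codon 2: AAC Asn / GCG Ala — nonsynonymous.
Codon 3: CUG Leu / GGG Gly — nonsynonymous.
Codon 4: CCA Pro / CCC Pro — synonymous.
Codon 5: UCU Ser / UCA Ser — synonymous.
Codon 6: GAC Asp / GAC Asp — identical.
Nonsynonymous differences: 2.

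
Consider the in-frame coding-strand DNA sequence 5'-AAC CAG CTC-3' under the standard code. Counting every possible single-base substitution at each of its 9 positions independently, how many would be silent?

Codon 1 (AAC, Asn): 1 synonymous substitution.
Codon 2 (CAG, Gln): 1 synonymous substitution.
Codon 3 (CTC, Leu): 3 synonymous substitutions.
Total: 1 + 1 + 3 = 5.

5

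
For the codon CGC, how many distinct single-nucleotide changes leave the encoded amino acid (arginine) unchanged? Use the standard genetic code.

3

Position 1: none → 0 synonymous.
Position 2: none → 0 synonymous.
Position 3: CGT, CGA, CGG → 3 synonymous.
Total: 0 + 0 + 3 = 3.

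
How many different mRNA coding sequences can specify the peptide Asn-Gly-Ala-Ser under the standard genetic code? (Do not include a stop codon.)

Asn: 2 codons.
Gly: 4 codons.
Ala: 4 codons.
Ser: 6 codons.
2 × 4 × 4 × 6 = 192.

192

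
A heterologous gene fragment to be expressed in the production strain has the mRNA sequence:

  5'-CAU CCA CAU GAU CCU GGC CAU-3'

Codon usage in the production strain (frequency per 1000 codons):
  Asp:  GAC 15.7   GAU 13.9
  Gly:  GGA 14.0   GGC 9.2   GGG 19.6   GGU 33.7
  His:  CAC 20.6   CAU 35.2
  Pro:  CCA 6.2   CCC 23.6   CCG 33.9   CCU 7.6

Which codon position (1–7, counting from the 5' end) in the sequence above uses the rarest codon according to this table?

Codon 1 CAU (His): 35.2 per 1000.
Codon 2 CCA (Pro): 6.2 per 1000.
Codon 3 CAU (His): 35.2 per 1000.
Codon 4 GAU (Asp): 13.9 per 1000.
Codon 5 CCU (Pro): 7.6 per 1000.
Codon 6 GGC (Gly): 9.2 per 1000.
Codon 7 CAU (His): 35.2 per 1000.
Lowest frequency is 6.2 at codon 2.

2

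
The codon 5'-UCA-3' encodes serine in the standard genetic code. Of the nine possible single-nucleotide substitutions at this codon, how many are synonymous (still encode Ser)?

3

Position 1: none → 0 synonymous.
Position 2: none → 0 synonymous.
Position 3: UCU, UCC, UCG → 3 synonymous.
Total: 0 + 0 + 3 = 3.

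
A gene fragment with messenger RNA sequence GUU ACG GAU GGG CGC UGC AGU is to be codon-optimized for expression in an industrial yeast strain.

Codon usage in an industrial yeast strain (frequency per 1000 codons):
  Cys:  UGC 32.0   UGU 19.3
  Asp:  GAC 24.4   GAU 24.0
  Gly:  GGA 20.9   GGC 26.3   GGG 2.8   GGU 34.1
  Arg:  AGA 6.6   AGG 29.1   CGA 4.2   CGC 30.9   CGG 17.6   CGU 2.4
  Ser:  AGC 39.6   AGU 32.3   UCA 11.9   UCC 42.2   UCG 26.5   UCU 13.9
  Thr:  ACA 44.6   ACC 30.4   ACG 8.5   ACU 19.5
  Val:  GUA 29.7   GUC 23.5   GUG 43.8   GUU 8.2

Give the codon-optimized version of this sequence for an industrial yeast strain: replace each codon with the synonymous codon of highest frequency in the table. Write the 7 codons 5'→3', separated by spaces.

GUG ACA GAC GGU CGC UGC UCC

Codon 1 (Val): best is GUG at 43.8.
Codon 2 (Thr): best is ACA at 44.6.
Codon 3 (Asp): best is GAC at 24.4.
Codon 4 (Gly): best is GGU at 34.1.
Codon 5 (Arg): best is CGC at 30.9.
Codon 6 (Cys): best is UGC at 32.0.
Codon 7 (Ser): best is UCC at 42.2.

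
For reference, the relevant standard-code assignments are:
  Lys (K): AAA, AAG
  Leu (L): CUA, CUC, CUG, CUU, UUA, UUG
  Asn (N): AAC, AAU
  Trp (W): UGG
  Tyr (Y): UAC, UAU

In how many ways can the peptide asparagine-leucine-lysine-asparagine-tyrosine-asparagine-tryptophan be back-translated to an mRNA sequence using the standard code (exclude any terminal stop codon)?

Asn: 2 codons.
Leu: 6 codons.
Lys: 2 codons.
Asn: 2 codons.
Tyr: 2 codons.
Asn: 2 codons.
Trp: 1 codon.
2 × 6 × 2 × 2 × 2 × 2 × 1 = 192.

192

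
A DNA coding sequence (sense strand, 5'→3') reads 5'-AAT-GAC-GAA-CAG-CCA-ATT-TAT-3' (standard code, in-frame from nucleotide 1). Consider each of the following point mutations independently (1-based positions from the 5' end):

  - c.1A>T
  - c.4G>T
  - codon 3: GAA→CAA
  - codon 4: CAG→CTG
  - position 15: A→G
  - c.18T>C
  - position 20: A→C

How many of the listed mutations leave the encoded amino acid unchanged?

2

Codon 1: AAT (Asn) → TAT (Tyr) — missense.
Codon 2: GAC (Asp) → TAC (Tyr) — missense.
Codon 3: GAA (Glu) → CAA (Gln) — missense.
Codon 4: CAG (Gln) → CTG (Leu) — missense.
Codon 5: CCA (Pro) → CCG (Pro) — synonymous.
Codon 6: ATT (Ile) → ATC (Ile) — synonymous.
Codon 7: TAT (Tyr) → TCT (Ser) — missense.
Synonymous: 2 of 7.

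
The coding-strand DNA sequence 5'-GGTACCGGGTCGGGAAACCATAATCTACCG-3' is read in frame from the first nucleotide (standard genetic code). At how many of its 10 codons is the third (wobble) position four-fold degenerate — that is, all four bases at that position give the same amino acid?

7

Codon 1 GGT (Gly): third position 4-fold.
Codon 2 ACC (Thr): third position 4-fold.
Codon 3 GGG (Gly): third position 4-fold.
Codon 4 TCG (Ser): third position 4-fold.
Codon 5 GGA (Gly): third position 4-fold.
Codon 6 AAC (Asn): third position 2-fold.
Codon 7 CAT (His): third position 2-fold.
Codon 8 AAT (Asn): third position 2-fold.
Codon 9 CTA (Leu): third position 4-fold.
Codon 10 CCG (Pro): third position 4-fold.
Four-fold degenerate third positions: 7.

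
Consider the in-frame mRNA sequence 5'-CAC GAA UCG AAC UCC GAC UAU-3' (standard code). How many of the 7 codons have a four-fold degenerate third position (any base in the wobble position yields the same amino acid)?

Codon 1 CAC (His): third position 2-fold.
Codon 2 GAA (Glu): third position 2-fold.
Codon 3 UCG (Ser): third position 4-fold.
Codon 4 AAC (Asn): third position 2-fold.
Codon 5 UCC (Ser): third position 4-fold.
Codon 6 GAC (Asp): third position 2-fold.
Codon 7 UAU (Tyr): third position 2-fold.
Four-fold degenerate third positions: 2.

2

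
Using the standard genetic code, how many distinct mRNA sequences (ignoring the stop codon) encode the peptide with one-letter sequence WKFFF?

Trp: 1 codon.
Lys: 2 codons.
Phe: 2 codons.
Phe: 2 codons.
Phe: 2 codons.
1 × 2 × 2 × 2 × 2 = 16.

16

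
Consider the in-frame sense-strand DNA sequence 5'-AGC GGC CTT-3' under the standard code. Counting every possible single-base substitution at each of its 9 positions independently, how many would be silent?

Codon 1 (AGC, Ser): 1 synonymous substitution.
Codon 2 (GGC, Gly): 3 synonymous substitutions.
Codon 3 (CTT, Leu): 3 synonymous substitutions.
Total: 1 + 3 + 3 = 7.

7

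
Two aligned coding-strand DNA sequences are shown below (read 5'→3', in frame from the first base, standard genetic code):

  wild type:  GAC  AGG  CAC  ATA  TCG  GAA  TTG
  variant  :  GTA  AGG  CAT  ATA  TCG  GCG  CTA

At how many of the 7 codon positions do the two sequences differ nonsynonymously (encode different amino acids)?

Codon 1: GAC Asp / GTA Val — nonsynonymous.
Codon 2: AGG Arg / AGG Arg — identical.
Codon 3: CAC His / CAT His — synonymous.
Codon 4: ATA Ile / ATA Ile — identical.
Codon 5: TCG Ser / TCG Ser — identical.
Codon 6: GAA Glu / GCG Ala — nonsynonymous.
Codon 7: TTG Leu / CTA Leu — synonymous.
Nonsynonymous differences: 2.

2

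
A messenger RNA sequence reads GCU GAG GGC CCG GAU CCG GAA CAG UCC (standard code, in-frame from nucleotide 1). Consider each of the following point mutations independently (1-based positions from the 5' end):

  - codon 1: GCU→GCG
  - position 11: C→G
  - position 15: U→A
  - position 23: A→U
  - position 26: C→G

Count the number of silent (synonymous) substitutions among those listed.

Codon 1: GCU (Ala) → GCG (Ala) — synonymous.
Codon 4: CCG (Pro) → CGG (Arg) — missense.
Codon 5: GAU (Asp) → GAA (Glu) — missense.
Codon 8: CAG (Gln) → CUG (Leu) — missense.
Codon 9: UCC (Ser) → UGC (Cys) — missense.
Synonymous: 1 of 5.

1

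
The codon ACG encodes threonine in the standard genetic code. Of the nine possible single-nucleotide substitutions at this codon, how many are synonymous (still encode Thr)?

Position 1: none → 0 synonymous.
Position 2: none → 0 synonymous.
Position 3: ACT, ACC, ACA → 3 synonymous.
Total: 0 + 0 + 3 = 3.

3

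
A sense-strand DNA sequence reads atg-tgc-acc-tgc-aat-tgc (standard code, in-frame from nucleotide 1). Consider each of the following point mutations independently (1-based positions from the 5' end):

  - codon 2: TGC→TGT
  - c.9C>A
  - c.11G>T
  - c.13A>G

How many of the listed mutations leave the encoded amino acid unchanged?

2

Codon 2: TGC (Cys) → TGT (Cys) — synonymous.
Codon 3: ACC (Thr) → ACA (Thr) — synonymous.
Codon 4: TGC (Cys) → TTC (Phe) — missense.
Codon 5: AAT (Asn) → GAT (Asp) — missense.
Synonymous: 2 of 4.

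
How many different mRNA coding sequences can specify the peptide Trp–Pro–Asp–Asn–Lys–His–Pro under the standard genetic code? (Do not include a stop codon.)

Trp: 1 codon.
Pro: 4 codons.
Asp: 2 codons.
Asn: 2 codons.
Lys: 2 codons.
His: 2 codons.
Pro: 4 codons.
1 × 4 × 2 × 2 × 2 × 2 × 4 = 256.

256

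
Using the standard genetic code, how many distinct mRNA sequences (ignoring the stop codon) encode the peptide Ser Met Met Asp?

12

Ser: 6 codons.
Met: 1 codon.
Met: 1 codon.
Asp: 2 codons.
6 × 1 × 1 × 2 = 12.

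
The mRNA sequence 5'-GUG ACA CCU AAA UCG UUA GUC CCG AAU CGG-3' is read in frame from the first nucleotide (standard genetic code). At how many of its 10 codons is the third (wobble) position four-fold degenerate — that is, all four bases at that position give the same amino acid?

Codon 1 GUG (Val): third position 4-fold.
Codon 2 ACA (Thr): third position 4-fold.
Codon 3 CCU (Pro): third position 4-fold.
Codon 4 AAA (Lys): third position 2-fold.
Codon 5 UCG (Ser): third position 4-fold.
Codon 6 UUA (Leu): third position 2-fold.
Codon 7 GUC (Val): third position 4-fold.
Codon 8 CCG (Pro): third position 4-fold.
Codon 9 AAU (Asn): third position 2-fold.
Codon 10 CGG (Arg): third position 4-fold.
Four-fold degenerate third positions: 7.

7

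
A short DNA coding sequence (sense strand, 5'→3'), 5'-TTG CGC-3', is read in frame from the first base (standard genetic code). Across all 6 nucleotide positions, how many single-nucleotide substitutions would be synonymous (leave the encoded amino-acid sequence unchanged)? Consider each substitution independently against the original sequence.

Codon 1 (TTG, Leu): 2 synonymous substitutions.
Codon 2 (CGC, Arg): 3 synonymous substitutions.
Total: 2 + 3 = 5.

5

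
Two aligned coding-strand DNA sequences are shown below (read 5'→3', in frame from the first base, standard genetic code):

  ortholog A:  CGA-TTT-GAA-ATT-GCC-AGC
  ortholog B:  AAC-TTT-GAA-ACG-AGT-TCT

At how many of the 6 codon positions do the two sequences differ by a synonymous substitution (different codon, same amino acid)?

Codon 1: CGA Arg / AAC Asn — nonsynonymous.
Codon 2: TTT Phe / TTT Phe — identical.
Codon 3: GAA Glu / GAA Glu — identical.
Codon 4: ATT Ile / ACG Thr — nonsynonymous.
Codon 5: GCC Ala / AGT Ser — nonsynonymous.
Codon 6: AGC Ser / TCT Ser — synonymous.
Synonymous differences: 1.

1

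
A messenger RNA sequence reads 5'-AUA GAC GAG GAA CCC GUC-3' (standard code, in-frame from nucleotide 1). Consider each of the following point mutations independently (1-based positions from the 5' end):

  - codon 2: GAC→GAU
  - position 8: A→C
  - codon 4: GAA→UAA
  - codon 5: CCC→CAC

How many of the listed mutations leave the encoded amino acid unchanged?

Codon 2: GAC (Asp) → GAU (Asp) — synonymous.
Codon 3: GAG (Glu) → GCG (Ala) — missense.
Codon 4: GAA (Glu) → UAA (Stop) — nonsense.
Codon 5: CCC (Pro) → CAC (His) — missense.
Synonymous: 1 of 4.

1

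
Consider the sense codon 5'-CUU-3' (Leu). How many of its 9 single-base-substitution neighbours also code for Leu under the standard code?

3

Position 1: none → 0 synonymous.
Position 2: none → 0 synonymous.
Position 3: CUC, CUA, CUG → 3 synonymous.
Total: 0 + 0 + 3 = 3.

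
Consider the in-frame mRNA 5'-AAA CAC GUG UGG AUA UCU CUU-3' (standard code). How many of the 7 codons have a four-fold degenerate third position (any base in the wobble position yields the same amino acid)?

3

Codon 1 AAA (Lys): third position 2-fold.
Codon 2 CAC (His): third position 2-fold.
Codon 3 GUG (Val): third position 4-fold.
Codon 4 UGG (Trp): third position 1-fold.
Codon 5 AUA (Ile): third position 3-fold.
Codon 6 UCU (Ser): third position 4-fold.
Codon 7 CUU (Leu): third position 4-fold.
Four-fold degenerate third positions: 3.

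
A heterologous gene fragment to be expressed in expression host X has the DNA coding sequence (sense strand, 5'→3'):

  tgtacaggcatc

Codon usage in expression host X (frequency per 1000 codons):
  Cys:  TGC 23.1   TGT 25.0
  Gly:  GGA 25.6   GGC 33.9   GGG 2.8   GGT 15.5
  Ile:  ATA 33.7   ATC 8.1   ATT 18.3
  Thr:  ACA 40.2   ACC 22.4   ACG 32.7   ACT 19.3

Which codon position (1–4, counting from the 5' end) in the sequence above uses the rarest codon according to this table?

4

Codon 1 TGT (Cys): 25.0 per 1000.
Codon 2 ACA (Thr): 40.2 per 1000.
Codon 3 GGC (Gly): 33.9 per 1000.
Codon 4 ATC (Ile): 8.1 per 1000.
Lowest frequency is 8.1 at codon 4.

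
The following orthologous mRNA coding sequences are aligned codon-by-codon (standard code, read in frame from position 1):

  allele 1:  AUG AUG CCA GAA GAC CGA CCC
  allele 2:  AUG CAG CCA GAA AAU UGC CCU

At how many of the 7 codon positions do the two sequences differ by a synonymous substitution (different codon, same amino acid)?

1

Codon 1: AUG Met / AUG Met — identical.
Codon 2: AUG Met / CAG Gln — nonsynonymous.
Codon 3: CCA Pro / CCA Pro — identical.
Codon 4: GAA Glu / GAA Glu — identical.
Codon 5: GAC Asp / AAU Asn — nonsynonymous.
Codon 6: CGA Arg / UGC Cys — nonsynonymous.
Codon 7: CCC Pro / CCU Pro — synonymous.
Synonymous differences: 1.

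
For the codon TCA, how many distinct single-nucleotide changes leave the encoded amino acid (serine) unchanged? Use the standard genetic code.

3

Position 1: none → 0 synonymous.
Position 2: none → 0 synonymous.
Position 3: TCT, TCC, TCG → 3 synonymous.
Total: 0 + 0 + 3 = 3.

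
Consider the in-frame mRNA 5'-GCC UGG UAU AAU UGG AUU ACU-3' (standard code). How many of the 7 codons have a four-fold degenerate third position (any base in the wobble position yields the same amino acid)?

2

Codon 1 GCC (Ala): third position 4-fold.
Codon 2 UGG (Trp): third position 1-fold.
Codon 3 UAU (Tyr): third position 2-fold.
Codon 4 AAU (Asn): third position 2-fold.
Codon 5 UGG (Trp): third position 1-fold.
Codon 6 AUU (Ile): third position 3-fold.
Codon 7 ACU (Thr): third position 4-fold.
Four-fold degenerate third positions: 2.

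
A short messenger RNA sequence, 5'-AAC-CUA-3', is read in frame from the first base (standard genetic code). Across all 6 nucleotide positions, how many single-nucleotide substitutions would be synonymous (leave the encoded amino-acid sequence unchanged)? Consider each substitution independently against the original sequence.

Codon 1 (AAC, Asn): 1 synonymous substitution.
Codon 2 (CUA, Leu): 4 synonymous substitutions.
Total: 1 + 4 = 5.

5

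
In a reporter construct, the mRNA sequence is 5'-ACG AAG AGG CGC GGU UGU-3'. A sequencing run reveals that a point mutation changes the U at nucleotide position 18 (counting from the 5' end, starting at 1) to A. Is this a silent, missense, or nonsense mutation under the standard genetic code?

nonsense

Position 18 falls in codon 6: UGU → Cys.
After the substitution the codon is UGA → Stop.
The new codon is a stop codon, so this is a nonsense mutation.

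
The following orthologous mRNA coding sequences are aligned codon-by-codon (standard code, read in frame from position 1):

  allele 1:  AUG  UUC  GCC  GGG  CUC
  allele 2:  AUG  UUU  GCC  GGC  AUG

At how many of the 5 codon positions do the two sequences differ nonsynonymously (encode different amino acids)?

Codon 1: AUG Met / AUG Met — identical.
Codon 2: UUC Phe / UUU Phe — synonymous.
Codon 3: GCC Ala / GCC Ala — identical.
Codon 4: GGG Gly / GGC Gly — synonymous.
Codon 5: CUC Leu / AUG Met — nonsynonymous.
Nonsynonymous differences: 1.

1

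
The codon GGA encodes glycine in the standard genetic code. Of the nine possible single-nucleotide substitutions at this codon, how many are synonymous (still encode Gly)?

Position 1: none → 0 synonymous.
Position 2: none → 0 synonymous.
Position 3: GGU, GGC, GGG → 3 synonymous.
Total: 0 + 0 + 3 = 3.

3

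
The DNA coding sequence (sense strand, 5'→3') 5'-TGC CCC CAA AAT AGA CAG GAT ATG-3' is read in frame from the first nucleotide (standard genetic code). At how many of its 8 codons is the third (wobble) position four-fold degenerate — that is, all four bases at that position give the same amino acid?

Codon 1 TGC (Cys): third position 2-fold.
Codon 2 CCC (Pro): third position 4-fold.
Codon 3 CAA (Gln): third position 2-fold.
Codon 4 AAT (Asn): third position 2-fold.
Codon 5 AGA (Arg): third position 2-fold.
Codon 6 CAG (Gln): third position 2-fold.
Codon 7 GAT (Asp): third position 2-fold.
Codon 8 ATG (Met): third position 1-fold.
Four-fold degenerate third positions: 1.

1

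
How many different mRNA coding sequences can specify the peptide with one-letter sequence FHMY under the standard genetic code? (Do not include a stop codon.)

8

Phe: 2 codons.
His: 2 codons.
Met: 1 codon.
Tyr: 2 codons.
2 × 2 × 1 × 2 = 8.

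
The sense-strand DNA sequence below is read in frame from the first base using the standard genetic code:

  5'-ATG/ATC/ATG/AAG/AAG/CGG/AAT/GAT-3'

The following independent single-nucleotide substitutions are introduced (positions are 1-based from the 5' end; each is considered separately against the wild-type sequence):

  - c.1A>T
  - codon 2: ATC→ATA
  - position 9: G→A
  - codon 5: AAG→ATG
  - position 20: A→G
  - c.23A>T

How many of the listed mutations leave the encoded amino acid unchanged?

Codon 1: ATG (Met) → TTG (Leu) — missense.
Codon 2: ATC (Ile) → ATA (Ile) — synonymous.
Codon 3: ATG (Met) → ATA (Ile) — missense.
Codon 5: AAG (Lys) → ATG (Met) — missense.
Codon 7: AAT (Asn) → AGT (Ser) — missense.
Codon 8: GAT (Asp) → GTT (Val) — missense.
Synonymous: 1 of 6.

1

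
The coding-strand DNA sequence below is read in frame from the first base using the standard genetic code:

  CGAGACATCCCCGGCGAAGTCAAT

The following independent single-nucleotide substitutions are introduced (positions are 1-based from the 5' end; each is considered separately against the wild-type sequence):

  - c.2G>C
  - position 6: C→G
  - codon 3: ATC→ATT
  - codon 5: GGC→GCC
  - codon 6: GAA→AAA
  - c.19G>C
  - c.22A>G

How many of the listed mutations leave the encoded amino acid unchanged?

Codon 1: CGA (Arg) → CCA (Pro) — missense.
Codon 2: GAC (Asp) → GAG (Glu) — missense.
Codon 3: ATC (Ile) → ATT (Ile) — synonymous.
Codon 5: GGC (Gly) → GCC (Ala) — missense.
Codon 6: GAA (Glu) → AAA (Lys) — missense.
Codon 7: GTC (Val) → CTC (Leu) — missense.
Codon 8: AAT (Asn) → GAT (Asp) — missense.
Synonymous: 1 of 7.

1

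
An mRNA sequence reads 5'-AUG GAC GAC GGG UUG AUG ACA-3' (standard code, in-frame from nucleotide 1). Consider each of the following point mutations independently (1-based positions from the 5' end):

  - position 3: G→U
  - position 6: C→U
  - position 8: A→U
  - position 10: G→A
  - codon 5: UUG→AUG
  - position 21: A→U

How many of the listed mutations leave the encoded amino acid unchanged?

2

Codon 1: AUG (Met) → AUU (Ile) — missense.
Codon 2: GAC (Asp) → GAU (Asp) — synonymous.
Codon 3: GAC (Asp) → GUC (Val) — missense.
Codon 4: GGG (Gly) → AGG (Arg) — missense.
Codon 5: UUG (Leu) → AUG (Met) — missense.
Codon 7: ACA (Thr) → ACU (Thr) — synonymous.
Synonymous: 2 of 6.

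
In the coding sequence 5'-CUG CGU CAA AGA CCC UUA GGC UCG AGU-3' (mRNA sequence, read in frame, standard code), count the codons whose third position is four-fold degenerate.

Codon 1 CUG (Leu): third position 4-fold.
Codon 2 CGU (Arg): third position 4-fold.
Codon 3 CAA (Gln): third position 2-fold.
Codon 4 AGA (Arg): third position 2-fold.
Codon 5 CCC (Pro): third position 4-fold.
Codon 6 UUA (Leu): third position 2-fold.
Codon 7 GGC (Gly): third position 4-fold.
Codon 8 UCG (Ser): third position 4-fold.
Codon 9 AGU (Ser): third position 2-fold.
Four-fold degenerate third positions: 5.

5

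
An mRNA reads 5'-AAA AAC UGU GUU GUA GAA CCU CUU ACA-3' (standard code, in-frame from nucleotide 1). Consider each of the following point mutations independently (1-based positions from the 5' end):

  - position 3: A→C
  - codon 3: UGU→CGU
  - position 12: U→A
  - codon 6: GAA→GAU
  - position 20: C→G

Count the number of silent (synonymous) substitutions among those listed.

Codon 1: AAA (Lys) → AAC (Asn) — missense.
Codon 3: UGU (Cys) → CGU (Arg) — missense.
Codon 4: GUU (Val) → GUA (Val) — synonymous.
Codon 6: GAA (Glu) → GAU (Asp) — missense.
Codon 7: CCU (Pro) → CGU (Arg) — missense.
Synonymous: 1 of 5.

1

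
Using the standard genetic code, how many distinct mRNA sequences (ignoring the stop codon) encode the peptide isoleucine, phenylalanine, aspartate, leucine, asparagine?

Ile: 3 codons.
Phe: 2 codons.
Asp: 2 codons.
Leu: 6 codons.
Asn: 2 codons.
3 × 2 × 2 × 6 × 2 = 144.

144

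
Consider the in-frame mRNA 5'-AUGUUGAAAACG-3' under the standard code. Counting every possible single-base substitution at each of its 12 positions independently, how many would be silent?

6

Codon 1 (AUG, Met): 0 synonymous substitutions.
Codon 2 (UUG, Leu): 2 synonymous substitutions.
Codon 3 (AAA, Lys): 1 synonymous substitution.
Codon 4 (ACG, Thr): 3 synonymous substitutions.
Total: 0 + 2 + 1 + 3 = 6.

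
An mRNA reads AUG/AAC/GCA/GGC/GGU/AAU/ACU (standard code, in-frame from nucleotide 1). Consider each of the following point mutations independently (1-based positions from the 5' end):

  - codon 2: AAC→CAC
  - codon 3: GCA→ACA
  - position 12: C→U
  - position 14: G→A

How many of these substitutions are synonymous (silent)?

Codon 2: AAC (Asn) → CAC (His) — missense.
Codon 3: GCA (Ala) → ACA (Thr) — missense.
Codon 4: GGC (Gly) → GGU (Gly) — synonymous.
Codon 5: GGU (Gly) → GAU (Asp) — missense.
Synonymous: 1 of 4.

1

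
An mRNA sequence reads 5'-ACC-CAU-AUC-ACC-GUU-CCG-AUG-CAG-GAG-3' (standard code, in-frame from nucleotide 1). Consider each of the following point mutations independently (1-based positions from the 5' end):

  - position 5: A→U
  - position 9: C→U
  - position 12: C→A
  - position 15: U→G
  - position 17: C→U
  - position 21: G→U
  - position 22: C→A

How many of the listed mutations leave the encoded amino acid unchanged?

3

Codon 2: CAU (His) → CUU (Leu) — missense.
Codon 3: AUC (Ile) → AUU (Ile) — synonymous.
Codon 4: ACC (Thr) → ACA (Thr) — synonymous.
Codon 5: GUU (Val) → GUG (Val) — synonymous.
Codon 6: CCG (Pro) → CUG (Leu) — missense.
Codon 7: AUG (Met) → AUU (Ile) — missense.
Codon 8: CAG (Gln) → AAG (Lys) — missense.
Synonymous: 3 of 7.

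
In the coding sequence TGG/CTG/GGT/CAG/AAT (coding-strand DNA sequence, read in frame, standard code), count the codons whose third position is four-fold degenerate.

2

Codon 1 TGG (Trp): third position 1-fold.
Codon 2 CTG (Leu): third position 4-fold.
Codon 3 GGT (Gly): third position 4-fold.
Codon 4 CAG (Gln): third position 2-fold.
Codon 5 AAT (Asn): third position 2-fold.
Four-fold degenerate third positions: 2.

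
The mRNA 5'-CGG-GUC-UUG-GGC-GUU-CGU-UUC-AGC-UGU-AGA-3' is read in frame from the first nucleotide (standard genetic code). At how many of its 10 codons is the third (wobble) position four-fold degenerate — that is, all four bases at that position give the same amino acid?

5

Codon 1 CGG (Arg): third position 4-fold.
Codon 2 GUC (Val): third position 4-fold.
Codon 3 UUG (Leu): third position 2-fold.
Codon 4 GGC (Gly): third position 4-fold.
Codon 5 GUU (Val): third position 4-fold.
Codon 6 CGU (Arg): third position 4-fold.
Codon 7 UUC (Phe): third position 2-fold.
Codon 8 AGC (Ser): third position 2-fold.
Codon 9 UGU (Cys): third position 2-fold.
Codon 10 AGA (Arg): third position 2-fold.
Four-fold degenerate third positions: 5.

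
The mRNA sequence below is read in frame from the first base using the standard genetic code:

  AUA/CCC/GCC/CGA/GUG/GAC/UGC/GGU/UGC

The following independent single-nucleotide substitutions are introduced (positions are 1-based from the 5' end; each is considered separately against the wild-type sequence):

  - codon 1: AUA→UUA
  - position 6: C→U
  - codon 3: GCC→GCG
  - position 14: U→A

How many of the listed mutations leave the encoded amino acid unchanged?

Codon 1: AUA (Ile) → UUA (Leu) — missense.
Codon 2: CCC (Pro) → CCU (Pro) — synonymous.
Codon 3: GCC (Ala) → GCG (Ala) — synonymous.
Codon 5: GUG (Val) → GAG (Glu) — missense.
Synonymous: 2 of 4.

2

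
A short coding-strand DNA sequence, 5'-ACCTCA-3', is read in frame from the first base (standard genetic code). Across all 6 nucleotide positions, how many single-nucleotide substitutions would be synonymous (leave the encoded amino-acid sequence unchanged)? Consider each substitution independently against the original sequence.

6

Codon 1 (ACC, Thr): 3 synonymous substitutions.
Codon 2 (TCA, Ser): 3 synonymous substitutions.
Total: 3 + 3 = 6.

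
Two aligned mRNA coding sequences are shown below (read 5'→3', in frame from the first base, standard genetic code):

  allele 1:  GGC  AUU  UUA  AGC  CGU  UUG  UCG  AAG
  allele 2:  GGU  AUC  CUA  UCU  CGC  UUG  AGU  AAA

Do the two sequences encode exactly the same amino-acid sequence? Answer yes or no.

Codon 1: GGC Gly / GGU Gly — synonymous.
Codon 2: AUU Ile / AUC Ile — synonymous.
Codon 3: UUA Leu / CUA Leu — synonymous.
Codon 4: AGC Ser / UCU Ser — synonymous.
Codon 5: CGU Arg / CGC Arg — synonymous.
Codon 6: UUG Leu / UUG Leu — identical.
Codon 7: UCG Ser / AGU Ser — synonymous.
Codon 8: AAG Lys / AAA Lys — synonymous.
Nonsynonymous differences: 0 → same protein.

yes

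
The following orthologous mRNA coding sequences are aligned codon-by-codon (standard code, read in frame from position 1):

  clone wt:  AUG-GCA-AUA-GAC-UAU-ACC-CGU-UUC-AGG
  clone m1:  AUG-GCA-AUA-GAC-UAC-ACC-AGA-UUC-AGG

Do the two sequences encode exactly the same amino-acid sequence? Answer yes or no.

yes

Codon 1: AUG Met / AUG Met — identical.
Codon 2: GCA Ala / GCA Ala — identical.
Codon 3: AUA Ile / AUA Ile — identical.
Codon 4: GAC Asp / GAC Asp — identical.
Codon 5: UAU Tyr / UAC Tyr — synonymous.
Codon 6: ACC Thr / ACC Thr — identical.
Codon 7: CGU Arg / AGA Arg — synonymous.
Codon 8: UUC Phe / UUC Phe — identical.
Codon 9: AGG Arg / AGG Arg — identical.
Nonsynonymous differences: 0 → same protein.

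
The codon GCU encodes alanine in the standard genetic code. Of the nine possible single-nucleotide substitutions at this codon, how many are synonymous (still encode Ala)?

3

Position 1: none → 0 synonymous.
Position 2: none → 0 synonymous.
Position 3: GCC, GCA, GCG → 3 synonymous.
Total: 0 + 0 + 3 = 3.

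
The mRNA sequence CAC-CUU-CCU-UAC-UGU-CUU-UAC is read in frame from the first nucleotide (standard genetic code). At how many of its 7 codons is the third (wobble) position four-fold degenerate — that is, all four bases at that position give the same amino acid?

3

Codon 1 CAC (His): third position 2-fold.
Codon 2 CUU (Leu): third position 4-fold.
Codon 3 CCU (Pro): third position 4-fold.
Codon 4 UAC (Tyr): third position 2-fold.
Codon 5 UGU (Cys): third position 2-fold.
Codon 6 CUU (Leu): third position 4-fold.
Codon 7 UAC (Tyr): third position 2-fold.
Four-fold degenerate third positions: 3.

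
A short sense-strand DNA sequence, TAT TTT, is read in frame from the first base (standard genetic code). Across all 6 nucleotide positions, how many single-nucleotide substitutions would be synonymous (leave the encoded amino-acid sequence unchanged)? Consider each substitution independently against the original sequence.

Codon 1 (TAT, Tyr): 1 synonymous substitution.
Codon 2 (TTT, Phe): 1 synonymous substitution.
Total: 1 + 1 = 2.

2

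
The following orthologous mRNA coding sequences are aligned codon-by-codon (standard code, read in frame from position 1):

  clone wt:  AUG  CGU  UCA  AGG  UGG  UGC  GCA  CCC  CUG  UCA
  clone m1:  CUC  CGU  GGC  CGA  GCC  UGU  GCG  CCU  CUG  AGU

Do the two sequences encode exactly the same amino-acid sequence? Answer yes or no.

Codon 1: AUG Met / CUC Leu — nonsynonymous.
Codon 2: CGU Arg / CGU Arg — identical.
Codon 3: UCA Ser / GGC Gly — nonsynonymous.
Codon 4: AGG Arg / CGA Arg — synonymous.
Codon 5: UGG Trp / GCC Ala — nonsynonymous.
Codon 6: UGC Cys / UGU Cys — synonymous.
Codon 7: GCA Ala / GCG Ala — synonymous.
Codon 8: CCC Pro / CCU Pro — synonymous.
Codon 9: CUG Leu / CUG Leu — identical.
Codon 10: UCA Ser / AGU Ser — synonymous.
Nonsynonymous differences: 3 → different protein.

no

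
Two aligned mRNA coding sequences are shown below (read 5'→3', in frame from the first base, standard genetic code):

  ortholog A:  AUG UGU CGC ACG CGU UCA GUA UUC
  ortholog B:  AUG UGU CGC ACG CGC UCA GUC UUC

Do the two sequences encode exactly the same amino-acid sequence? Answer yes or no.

Codon 1: AUG Met / AUG Met — identical.
Codon 2: UGU Cys / UGU Cys — identical.
Codon 3: CGC Arg / CGC Arg — identical.
Codon 4: ACG Thr / ACG Thr — identical.
Codon 5: CGU Arg / CGC Arg — synonymous.
Codon 6: UCA Ser / UCA Ser — identical.
Codon 7: GUA Val / GUC Val — synonymous.
Codon 8: UUC Phe / UUC Phe — identical.
Nonsynonymous differences: 0 → same protein.

yes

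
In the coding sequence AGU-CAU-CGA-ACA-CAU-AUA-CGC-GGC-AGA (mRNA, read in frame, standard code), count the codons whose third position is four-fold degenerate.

4

Codon 1 AGU (Ser): third position 2-fold.
Codon 2 CAU (His): third position 2-fold.
Codon 3 CGA (Arg): third position 4-fold.
Codon 4 ACA (Thr): third position 4-fold.
Codon 5 CAU (His): third position 2-fold.
Codon 6 AUA (Ile): third position 3-fold.
Codon 7 CGC (Arg): third position 4-fold.
Codon 8 GGC (Gly): third position 4-fold.
Codon 9 AGA (Arg): third position 2-fold.
Four-fold degenerate third positions: 4.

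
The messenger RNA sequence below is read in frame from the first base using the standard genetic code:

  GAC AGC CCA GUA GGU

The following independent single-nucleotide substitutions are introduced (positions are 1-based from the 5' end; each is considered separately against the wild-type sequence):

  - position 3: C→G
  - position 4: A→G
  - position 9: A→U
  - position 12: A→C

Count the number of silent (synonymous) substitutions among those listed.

Codon 1: GAC (Asp) → GAG (Glu) — missense.
Codon 2: AGC (Ser) → GGC (Gly) — missense.
Codon 3: CCA (Pro) → CCU (Pro) — synonymous.
Codon 4: GUA (Val) → GUC (Val) — synonymous.
Synonymous: 2 of 4.

2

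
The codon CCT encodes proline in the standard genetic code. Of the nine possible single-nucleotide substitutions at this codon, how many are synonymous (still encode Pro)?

Position 1: none → 0 synonymous.
Position 2: none → 0 synonymous.
Position 3: CCC, CCA, CCG → 3 synonymous.
Total: 0 + 0 + 3 = 3.

3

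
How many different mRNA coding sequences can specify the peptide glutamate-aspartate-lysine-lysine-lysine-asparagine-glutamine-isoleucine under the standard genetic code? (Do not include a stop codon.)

Glu: 2 codons.
Asp: 2 codons.
Lys: 2 codons.
Lys: 2 codons.
Lys: 2 codons.
Asn: 2 codons.
Gln: 2 codons.
Ile: 3 codons.
2 × 2 × 2 × 2 × 2 × 2 × 2 × 3 = 384.

384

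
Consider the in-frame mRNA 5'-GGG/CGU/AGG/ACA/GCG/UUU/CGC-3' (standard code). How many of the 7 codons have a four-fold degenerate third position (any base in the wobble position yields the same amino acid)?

5

Codon 1 GGG (Gly): third position 4-fold.
Codon 2 CGU (Arg): third position 4-fold.
Codon 3 AGG (Arg): third position 2-fold.
Codon 4 ACA (Thr): third position 4-fold.
Codon 5 GCG (Ala): third position 4-fold.
Codon 6 UUU (Phe): third position 2-fold.
Codon 7 CGC (Arg): third position 4-fold.
Four-fold degenerate third positions: 5.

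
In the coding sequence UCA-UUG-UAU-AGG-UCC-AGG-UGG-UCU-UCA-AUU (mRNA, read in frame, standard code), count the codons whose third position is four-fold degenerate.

Codon 1 UCA (Ser): third position 4-fold.
Codon 2 UUG (Leu): third position 2-fold.
Codon 3 UAU (Tyr): third position 2-fold.
Codon 4 AGG (Arg): third position 2-fold.
Codon 5 UCC (Ser): third position 4-fold.
Codon 6 AGG (Arg): third position 2-fold.
Codon 7 UGG (Trp): third position 1-fold.
Codon 8 UCU (Ser): third position 4-fold.
Codon 9 UCA (Ser): third position 4-fold.
Codon 10 AUU (Ile): third position 3-fold.
Four-fold degenerate third positions: 4.

4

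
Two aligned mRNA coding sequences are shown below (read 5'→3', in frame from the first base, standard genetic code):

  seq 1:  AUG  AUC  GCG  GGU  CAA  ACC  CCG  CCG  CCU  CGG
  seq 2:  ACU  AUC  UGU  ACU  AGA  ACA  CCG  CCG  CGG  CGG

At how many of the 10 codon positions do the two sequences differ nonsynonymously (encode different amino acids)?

Codon 1: AUG Met / ACU Thr — nonsynonymous.
Codon 2: AUC Ile / AUC Ile — identical.
Codon 3: GCG Ala / UGU Cys — nonsynonymous.
Codon 4: GGU Gly / ACU Thr — nonsynonymous.
Codon 5: CAA Gln / AGA Arg — nonsynonymous.
Codon 6: ACC Thr / ACA Thr — synonymous.
Codon 7: CCG Pro / CCG Pro — identical.
Codon 8: CCG Pro / CCG Pro — identical.
Codon 9: CCU Pro / CGG Arg — nonsynonymous.
Codon 10: CGG Arg / CGG Arg — identical.
Nonsynonymous differences: 5.

5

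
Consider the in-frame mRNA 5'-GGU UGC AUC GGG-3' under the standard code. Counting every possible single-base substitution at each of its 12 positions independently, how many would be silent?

9

Codon 1 (GGU, Gly): 3 synonymous substitutions.
Codon 2 (UGC, Cys): 1 synonymous substitution.
Codon 3 (AUC, Ile): 2 synonymous substitutions.
Codon 4 (GGG, Gly): 3 synonymous substitutions.
Total: 3 + 1 + 2 + 3 = 9.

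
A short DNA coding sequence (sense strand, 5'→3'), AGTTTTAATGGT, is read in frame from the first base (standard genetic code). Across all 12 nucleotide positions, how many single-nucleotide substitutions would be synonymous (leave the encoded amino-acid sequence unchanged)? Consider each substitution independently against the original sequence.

6

Codon 1 (AGT, Ser): 1 synonymous substitution.
Codon 2 (TTT, Phe): 1 synonymous substitution.
Codon 3 (AAT, Asn): 1 synonymous substitution.
Codon 4 (GGT, Gly): 3 synonymous substitutions.
Total: 1 + 1 + 1 + 3 = 6.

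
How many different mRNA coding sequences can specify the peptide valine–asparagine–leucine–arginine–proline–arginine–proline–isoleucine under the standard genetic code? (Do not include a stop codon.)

Val: 4 codons.
Asn: 2 codons.
Leu: 6 codons.
Arg: 6 codons.
Pro: 4 codons.
Arg: 6 codons.
Pro: 4 codons.
Ile: 3 codons.
4 × 2 × 6 × 6 × 4 × 6 × 4 × 3 = 82944.

82944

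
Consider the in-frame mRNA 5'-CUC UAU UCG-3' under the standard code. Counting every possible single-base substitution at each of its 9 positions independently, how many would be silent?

Codon 1 (CUC, Leu): 3 synonymous substitutions.
Codon 2 (UAU, Tyr): 1 synonymous substitution.
Codon 3 (UCG, Ser): 3 synonymous substitutions.
Total: 3 + 1 + 3 = 7.

7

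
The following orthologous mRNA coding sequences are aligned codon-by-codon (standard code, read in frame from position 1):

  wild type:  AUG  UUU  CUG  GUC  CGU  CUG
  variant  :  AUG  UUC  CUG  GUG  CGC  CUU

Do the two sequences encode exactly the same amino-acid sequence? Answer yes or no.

yes

Codon 1: AUG Met / AUG Met — identical.
Codon 2: UUU Phe / UUC Phe — synonymous.
Codon 3: CUG Leu / CUG Leu — identical.
Codon 4: GUC Val / GUG Val — synonymous.
Codon 5: CGU Arg / CGC Arg — synonymous.
Codon 6: CUG Leu / CUU Leu — synonymous.
Nonsynonymous differences: 0 → same protein.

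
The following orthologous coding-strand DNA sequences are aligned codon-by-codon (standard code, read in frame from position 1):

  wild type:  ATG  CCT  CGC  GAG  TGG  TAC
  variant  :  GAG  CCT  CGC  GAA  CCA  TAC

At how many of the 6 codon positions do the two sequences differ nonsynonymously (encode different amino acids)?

2

Codon 1: ATG Met / GAG Glu — nonsynonymous.
Codon 2: CCT Pro / CCT Pro — identical.
Codon 3: CGC Arg / CGC Arg — identical.
Codon 4: GAG Glu / GAA Glu — synonymous.
Codon 5: TGG Trp / CCA Pro — nonsynonymous.
Codon 6: TAC Tyr / TAC Tyr — identical.
Nonsynonymous differences: 2.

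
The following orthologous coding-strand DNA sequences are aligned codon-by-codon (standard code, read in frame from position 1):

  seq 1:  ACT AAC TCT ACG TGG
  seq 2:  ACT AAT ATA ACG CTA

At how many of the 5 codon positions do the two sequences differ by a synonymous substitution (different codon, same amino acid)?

Codon 1: ACT Thr / ACT Thr — identical.
Codon 2: AAC Asn / AAT Asn — synonymous.
Codon 3: TCT Ser / ATA Ile — nonsynonymous.
Codon 4: ACG Thr / ACG Thr — identical.
Codon 5: TGG Trp / CTA Leu — nonsynonymous.
Synonymous differences: 1.

1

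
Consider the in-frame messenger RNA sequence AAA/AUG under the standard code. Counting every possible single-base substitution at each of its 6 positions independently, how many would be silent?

1

Codon 1 (AAA, Lys): 1 synonymous substitution.
Codon 2 (AUG, Met): 0 synonymous substitutions.
Total: 1 + 0 = 1.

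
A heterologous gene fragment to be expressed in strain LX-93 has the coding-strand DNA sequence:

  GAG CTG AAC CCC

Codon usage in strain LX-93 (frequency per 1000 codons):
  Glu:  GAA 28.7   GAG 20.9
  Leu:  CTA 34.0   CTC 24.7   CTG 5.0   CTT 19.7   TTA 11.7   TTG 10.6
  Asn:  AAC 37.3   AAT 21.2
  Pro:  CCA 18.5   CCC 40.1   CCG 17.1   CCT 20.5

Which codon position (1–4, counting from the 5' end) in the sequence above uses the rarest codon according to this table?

Codon 1 GAG (Glu): 20.9 per 1000.
Codon 2 CTG (Leu): 5.0 per 1000.
Codon 3 AAC (Asn): 37.3 per 1000.
Codon 4 CCC (Pro): 40.1 per 1000.
Lowest frequency is 5.0 at codon 2.

2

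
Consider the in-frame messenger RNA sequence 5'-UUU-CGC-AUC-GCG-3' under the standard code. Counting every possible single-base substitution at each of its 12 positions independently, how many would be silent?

Codon 1 (UUU, Phe): 1 synonymous substitution.
Codon 2 (CGC, Arg): 3 synonymous substitutions.
Codon 3 (AUC, Ile): 2 synonymous substitutions.
Codon 4 (GCG, Ala): 3 synonymous substitutions.
Total: 1 + 3 + 2 + 3 = 9.

9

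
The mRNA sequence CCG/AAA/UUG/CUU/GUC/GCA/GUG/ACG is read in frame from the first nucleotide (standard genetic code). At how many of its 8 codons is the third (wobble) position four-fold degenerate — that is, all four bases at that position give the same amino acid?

6

Codon 1 CCG (Pro): third position 4-fold.
Codon 2 AAA (Lys): third position 2-fold.
Codon 3 UUG (Leu): third position 2-fold.
Codon 4 CUU (Leu): third position 4-fold.
Codon 5 GUC (Val): third position 4-fold.
Codon 6 GCA (Ala): third position 4-fold.
Codon 7 GUG (Val): third position 4-fold.
Codon 8 ACG (Thr): third position 4-fold.
Four-fold degenerate third positions: 6.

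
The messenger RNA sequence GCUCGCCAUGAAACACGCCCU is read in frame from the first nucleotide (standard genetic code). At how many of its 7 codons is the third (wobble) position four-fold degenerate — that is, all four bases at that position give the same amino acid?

Codon 1 GCU (Ala): third position 4-fold.
Codon 2 CGC (Arg): third position 4-fold.
Codon 3 CAU (His): third position 2-fold.
Codon 4 GAA (Glu): third position 2-fold.
Codon 5 ACA (Thr): third position 4-fold.
Codon 6 CGC (Arg): third position 4-fold.
Codon 7 CCU (Pro): third position 4-fold.
Four-fold degenerate third positions: 5.

5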